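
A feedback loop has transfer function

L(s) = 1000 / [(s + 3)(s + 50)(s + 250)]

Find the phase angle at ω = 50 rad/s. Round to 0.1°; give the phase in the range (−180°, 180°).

At s = jω = j50:
pole (s+3): 3 + j50 → |·| = √(3²+50²) = √2509 ≈ 50.09, ∠ = arctan(50/3) ≈ 86.57°
pole (s+50): 50 + j50 → |·| = √(50²+50²) = √5000 ≈ 70.711, ∠ = arctan(50/50) ≈ 45.00°
pole (s+250): 250 + j50 → |·| = √(250²+50²) = √65000 ≈ 254.95, ∠ = arctan(50/250) ≈ 11.31°
∠L = 0.00° − 142.88° = -142.88°

-142.9°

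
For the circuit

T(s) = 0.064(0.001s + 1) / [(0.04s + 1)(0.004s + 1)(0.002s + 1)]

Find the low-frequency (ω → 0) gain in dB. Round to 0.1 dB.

-23.9 dB

T(0) = 0.064 · 1 / 1 = 0.064
20 log₁₀(0.064) ≈ -23.88 dB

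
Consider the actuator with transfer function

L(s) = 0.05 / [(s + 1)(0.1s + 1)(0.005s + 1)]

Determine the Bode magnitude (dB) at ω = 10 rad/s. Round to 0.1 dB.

-49.1 dB

At ω = 10 rad/s:
pole (1 + j10·1) = 1 + j10 → |·| ≈ 10.05, ∠ ≈ 84.29°
pole (1 + j10·0.1) = 1 + j1 → |·| ≈ 1.4142, ∠ ≈ 45.00°
pole (1 + j10·0.005) = 1 + j0.05 → |·| ≈ 1.0012, ∠ ≈ 2.86°
|L| = 0.05 · 1 / (10.05 · 1.4142 · 1.0012) ≈ 0.0035138
Gain = 20 log₁₀(0.0035138) ≈ -49.08 dB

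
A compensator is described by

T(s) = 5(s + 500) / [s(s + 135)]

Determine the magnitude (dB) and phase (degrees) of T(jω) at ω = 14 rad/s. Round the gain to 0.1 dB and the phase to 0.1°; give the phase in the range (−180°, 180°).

2.4 dB, -94.3°

At s = jω = j14:
zero (s+500): 500 + j14 → |·| = √(500²+14²) = √250196 ≈ 500.2, ∠ = arctan(14/500) ≈ 1.60°
pole (s+135): 135 + j14 → |·| = √(135²+14²) = √18421 ≈ 135.72, ∠ = arctan(14/135) ≈ 5.92°
pole at origin: |s| = 14, ∠ = 90.00° (in denominator)
|T| = 5 · 500.2 / 1900.1 ≈ 1.3162
Gain = 20 log₁₀(1.3162) ≈ 2.39 dB
∠T = 1.60° − 95.92° = -94.32°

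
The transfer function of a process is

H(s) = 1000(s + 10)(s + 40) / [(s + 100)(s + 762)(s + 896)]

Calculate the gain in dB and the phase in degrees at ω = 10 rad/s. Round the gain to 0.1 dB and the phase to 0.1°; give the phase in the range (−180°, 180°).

At s = jω = j10:
zero (s+10): 10 + j10 → |·| = √(10²+10²) = √200 ≈ 14.142, ∠ = arctan(10/10) ≈ 45.00°
zero (s+40): 40 + j10 → |·| = √(40²+10²) = √1700 ≈ 41.231, ∠ = arctan(10/40) ≈ 14.04°
pole (s+100): 100 + j10 → |·| = √(100²+10²) = √10100 ≈ 100.5, ∠ = arctan(10/100) ≈ 5.71°
pole (s+762): 762 + j10 → |·| = √(762²+10²) = √580744 ≈ 762.07, ∠ = arctan(10/762) ≈ 0.75°
pole (s+896): 896 + j10 → |·| = √(896²+10²) = √802916 ≈ 896.06, ∠ = arctan(10/896) ≈ 0.64°
|H| = 1000 · 583.09 / 6.8627e+07 ≈ 0.0084965
Gain = 20 log₁₀(0.0084965) ≈ -41.42 dB
∠H = 59.04° − 7.10° = 51.94°

-41.4 dB, 51.9°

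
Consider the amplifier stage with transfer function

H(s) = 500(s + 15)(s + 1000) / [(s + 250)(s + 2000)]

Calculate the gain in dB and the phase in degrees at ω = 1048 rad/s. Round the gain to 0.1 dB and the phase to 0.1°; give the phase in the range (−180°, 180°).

49.9 dB, 31.3°

At s = jω = j1048:
zero (s+15): 15 + j1048 → |·| = √(15²+1048²) = √1098529 ≈ 1048.1, ∠ = arctan(1048/15) ≈ 89.18°
zero (s+1000): 1000 + j1048 → |·| = √(1000²+1048²) = √2098304 ≈ 1448.6, ∠ = arctan(1048/1000) ≈ 46.34°
pole (s+250): 250 + j1048 → |·| = √(250²+1048²) = √1160804 ≈ 1077.4, ∠ = arctan(1048/250) ≈ 76.58°
pole (s+2000): 2000 + j1048 → |·| = √(2000²+1048²) = √5098304 ≈ 2257.9, ∠ = arctan(1048/2000) ≈ 27.65°
|H| = 500 · 1.5183e+06 / 2.4327e+06 ≈ 312.06
Gain = 20 log₁₀(312.06) ≈ 49.88 dB
∠H = 135.52° − 104.23° = 31.29°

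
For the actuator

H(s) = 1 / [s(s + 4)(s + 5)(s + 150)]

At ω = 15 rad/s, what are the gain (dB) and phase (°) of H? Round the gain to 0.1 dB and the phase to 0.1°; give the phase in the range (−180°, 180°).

At s = jω = j15:
pole (s+4): 4 + j15 → |·| = √(4²+15²) = √241 ≈ 15.524, ∠ = arctan(15/4) ≈ 75.07°
pole (s+5): 5 + j15 → |·| = √(5²+15²) = √250 ≈ 15.811, ∠ = arctan(15/5) ≈ 71.57°
pole (s+150): 150 + j15 → |·| = √(150²+15²) = √22725 ≈ 150.75, ∠ = arctan(15/150) ≈ 5.71°
pole at origin: |s| = 15, ∠ = 90.00° (in denominator)
|H| = 1 / 5.5502e+05 ≈ 1.8017e-06
Gain = 20 log₁₀(1.8017e-06) ≈ -114.89 dB
∠H = 0.00° − 242.35° = -242.35° ≡ 117.65° (principal value)

-114.9 dB, 117.7°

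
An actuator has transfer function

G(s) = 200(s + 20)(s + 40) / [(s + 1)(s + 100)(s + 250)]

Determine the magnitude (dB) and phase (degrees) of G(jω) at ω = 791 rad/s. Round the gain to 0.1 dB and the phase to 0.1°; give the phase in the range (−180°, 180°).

-12.4 dB, -69.5°

At s = jω = j791:
zero (s+20): 20 + j791 → |·| = √(20²+791²) = √626081 ≈ 791.25, ∠ = arctan(791/20) ≈ 88.55°
zero (s+40): 40 + j791 → |·| = √(40²+791²) = √627281 ≈ 792.01, ∠ = arctan(791/40) ≈ 87.11°
pole (s+1): 1 + j791 → |·| = √(1²+791²) = √625682 ≈ 791, ∠ = arctan(791/1) ≈ 89.93°
pole (s+100): 100 + j791 → |·| = √(100²+791²) = √635681 ≈ 797.3, ∠ = arctan(791/100) ≈ 82.79°
pole (s+250): 250 + j791 → |·| = √(250²+791²) = √688181 ≈ 829.57, ∠ = arctan(791/250) ≈ 72.46°
|G| = 200 · 6.2668e+05 / 5.2318e+08 ≈ 0.23957
Gain = 20 log₁₀(0.23957) ≈ -12.41 dB
∠G = 175.66° − 245.18° = -69.52°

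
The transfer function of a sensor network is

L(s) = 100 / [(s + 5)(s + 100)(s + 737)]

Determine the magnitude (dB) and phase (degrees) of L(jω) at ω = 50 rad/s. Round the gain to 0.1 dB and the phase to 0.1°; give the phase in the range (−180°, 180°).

At s = jω = j50:
pole (s+5): 5 + j50 → |·| = √(5²+50²) = √2525 ≈ 50.249, ∠ = arctan(50/5) ≈ 84.29°
pole (s+100): 100 + j50 → |·| = √(100²+50²) = √12500 ≈ 111.8, ∠ = arctan(50/100) ≈ 26.57°
pole (s+737): 737 + j50 → |·| = √(737²+50²) = √545669 ≈ 738.69, ∠ = arctan(50/737) ≈ 3.88°
|L| = 100 / 4.1498e+06 ≈ 2.4098e-05
Gain = 20 log₁₀(2.4098e-05) ≈ -92.36 dB
∠L = 0.00° − 114.74° = -114.74°

-92.4 dB, -114.7°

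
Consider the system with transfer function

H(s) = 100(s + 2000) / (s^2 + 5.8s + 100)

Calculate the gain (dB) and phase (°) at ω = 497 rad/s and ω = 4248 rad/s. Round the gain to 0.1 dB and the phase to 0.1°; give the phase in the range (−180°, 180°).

At s = jω = j497:
zero (s+2000): 2000 + j497 → |·| = √(2000²+497²) = √4247009 ≈ 2060.8, ∠ = arctan(497/2000) ≈ 13.96°
quadratic: (j497)² + 5.8·j497 + 100 = -246909 + j2882.6 → |·| ≈ 2.4693e+05, ∠ ≈ 179.33°
|H| = 100 · 2060.8 / 2.4693e+05 ≈ 0.83457
Gain = 20 log₁₀(0.83457) ≈ -1.57 dB
∠H = 13.96° − 179.33° = -165.37°

At s = jω = j4248:
zero (s+2000): 2000 + j4248 → |·| = √(2000²+4248²) = √22045504 ≈ 4695.3, ∠ = arctan(4248/2000) ≈ 64.79°
quadratic: (j4248)² + 5.8·j4248 + 100 = -18045404 + j24638.4 → |·| ≈ 1.8045e+07, ∠ ≈ 179.92°
|H| = 100 · 4695.3 / 1.8045e+07 ≈ 0.02602
Gain = 20 log₁₀(0.02602) ≈ -31.69 dB
∠H = 64.79° − 179.92° = -115.13°

ω = 497: -1.6 dB, -165.4°; ω = 4248: -31.7 dB, -115.1°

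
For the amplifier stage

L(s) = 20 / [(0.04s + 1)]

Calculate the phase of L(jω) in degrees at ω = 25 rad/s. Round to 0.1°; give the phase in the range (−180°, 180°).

At ω = 25 rad/s:
pole (1 + j25·0.04) = 1 + j1 → |·| ≈ 1.4142, ∠ ≈ 45.00°
∠L = (0°) − (45.00°) = -45.00°

-45.0°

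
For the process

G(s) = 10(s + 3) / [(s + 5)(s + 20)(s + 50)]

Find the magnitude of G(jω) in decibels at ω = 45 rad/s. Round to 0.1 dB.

-50.4 dB

At s = jω = j45:
zero (s+3): 3 + j45 → |·| = √(3²+45²) = √2034 ≈ 45.1, ∠ = arctan(45/3) ≈ 86.19°
pole (s+5): 5 + j45 → |·| = √(5²+45²) = √2050 ≈ 45.277, ∠ = arctan(45/5) ≈ 83.66°
pole (s+20): 20 + j45 → |·| = √(20²+45²) = √2425 ≈ 49.244, ∠ = arctan(45/20) ≈ 66.04°
pole (s+50): 50 + j45 → |·| = √(50²+45²) = √4525 ≈ 67.268, ∠ = arctan(45/50) ≈ 41.99°
|G| = 10 · 45.1 / 1.4998e+05 ≈ 0.0030071
Gain = 20 log₁₀(0.0030071) ≈ -50.44 dB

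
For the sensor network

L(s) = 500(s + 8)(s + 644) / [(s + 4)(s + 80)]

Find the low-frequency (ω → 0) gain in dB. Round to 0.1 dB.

78.1 dB

L(0) = 500·8·644 / (4·80) = 8050
20 log₁₀(8050) ≈ 78.12 dB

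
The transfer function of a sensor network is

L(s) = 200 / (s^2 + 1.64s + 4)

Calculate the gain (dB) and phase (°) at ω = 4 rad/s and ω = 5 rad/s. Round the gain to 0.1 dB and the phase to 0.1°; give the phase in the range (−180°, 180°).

ω = 4: 23.3 dB, -151.3°; ω = 5: 19.0 dB, -158.7°

At s = jω = j4:
quadratic: (j4)² + 1.64·j4 + 4 = -12 + j6.56 → |·| ≈ 13.676, ∠ ≈ 151.34°
|L| = 200 / 13.676 ≈ 14.624
Gain = 20 log₁₀(14.624) ≈ 23.30 dB
∠L = 0.00° − 151.34° = -151.34°

At s = jω = j5:
quadratic: (j5)² + 1.64·j5 + 4 = -21 + j8.2 → |·| ≈ 22.544, ∠ ≈ 158.67°
|L| = 200 / 22.544 ≈ 8.8715
Gain = 20 log₁₀(8.8715) ≈ 18.96 dB
∠L = 0.00° − 158.67° = -158.67°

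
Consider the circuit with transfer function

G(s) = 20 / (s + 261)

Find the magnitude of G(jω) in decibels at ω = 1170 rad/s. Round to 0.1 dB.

At s = jω = j1170:
pole (s+261): 261 + j1170 → |·| = √(261²+1170²) = √1437021 ≈ 1198.8, ∠ = arctan(1170/261) ≈ 77.42°
|G| = 20 / 1198.8 ≈ 0.016683
Gain = 20 log₁₀(0.016683) ≈ -35.55 dB

-35.6 dB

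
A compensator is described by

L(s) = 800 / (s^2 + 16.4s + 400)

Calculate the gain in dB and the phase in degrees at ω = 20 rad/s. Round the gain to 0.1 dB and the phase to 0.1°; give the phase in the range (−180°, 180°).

7.7 dB, -90.0°

At s = jω = j20:
quadratic: (j20)² + 16.4·j20 + 400 = 0 + j328 → |·| ≈ 328, ∠ ≈ 90.00°
|L| = 800 / 328 ≈ 2.439
Gain = 20 log₁₀(2.439) ≈ 7.74 dB
∠L = 0.00° − 90.00° = -90.00°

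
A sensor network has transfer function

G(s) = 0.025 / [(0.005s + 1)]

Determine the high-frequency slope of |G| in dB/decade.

-20 dB/decade

Each pole contributes −20 dB/decade at high frequency; each zero contributes +20 dB/decade.
Net: 0 zero(s) − 1 pole(s) → -20 dB/decade.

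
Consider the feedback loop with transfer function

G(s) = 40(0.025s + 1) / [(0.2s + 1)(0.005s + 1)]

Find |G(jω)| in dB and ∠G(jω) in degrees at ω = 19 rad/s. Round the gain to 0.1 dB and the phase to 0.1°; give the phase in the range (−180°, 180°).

At ω = 19 rad/s:
zero (1 + j19·0.025) = 1 + j0.475 → |·| ≈ 1.1071, ∠ ≈ 25.41°
pole (1 + j19·0.2) = 1 + j3.8 → |·| ≈ 3.9294, ∠ ≈ 75.26°
pole (1 + j19·0.005) = 1 + j0.095 → |·| ≈ 1.0045, ∠ ≈ 5.43°
|G| = 40 · 1.1071 / (3.9294 · 1.0045) ≈ 11.219
Gain = 20 log₁₀(11.219) ≈ 21.00 dB
∠G = (25.41°) − (75.26° + 5.43°) = -55.28°

21.0 dB, -55.3°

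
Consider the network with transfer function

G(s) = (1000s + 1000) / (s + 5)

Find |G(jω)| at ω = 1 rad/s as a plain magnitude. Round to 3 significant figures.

277

Substitute s = j1:
Numerator: 1000(j1) + 1000 = 1000 + j1000
Denominator: (j1) + 5 = 5 + j1
|N| = √(1000² + 1000²) ≈ 1414.2, ∠N ≈ 45.00°
|D| = √(5² + 1²) ≈ 5.099, ∠D ≈ 11.31°
|G| = 1414.2 / 5.099 ≈ 277.35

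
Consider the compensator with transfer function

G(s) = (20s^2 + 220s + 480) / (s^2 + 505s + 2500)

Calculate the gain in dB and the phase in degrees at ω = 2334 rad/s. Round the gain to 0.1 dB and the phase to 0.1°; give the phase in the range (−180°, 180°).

25.8 dB, 11.9°

Substitute s = j2334:
Numerator: 20(j2334)^2 + 220(j2334) + 480 = -108950640 + j513480
Denominator: (j2334)^2 + 505(j2334) + 2500 = -5445056 + j1178670
|N| = √(108950640² + 513480²) ≈ 1.0895e+08, ∠N ≈ 179.73°
|D| = √(5445056² + 1178670²) ≈ 5.5712e+06, ∠D ≈ 167.79°
|G| = 1.0895e+08 / 5.5712e+06 ≈ 19.556
Gain = 20 log₁₀(19.556) ≈ 25.83 dB
∠G = 179.73° − 167.79° = 11.94°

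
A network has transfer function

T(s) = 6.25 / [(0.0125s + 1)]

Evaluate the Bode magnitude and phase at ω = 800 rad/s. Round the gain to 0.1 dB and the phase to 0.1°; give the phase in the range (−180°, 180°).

-4.1 dB, -84.3°

At ω = 800 rad/s:
pole (1 + j800·0.0125) = 1 + j10 → |·| ≈ 10.05, ∠ ≈ 84.29°
|T| = 6.25 · 1 / (10.05) ≈ 0.62189
Gain = 20 log₁₀(0.62189) ≈ -4.13 dB
∠T = (0°) − (84.29°) = -84.29°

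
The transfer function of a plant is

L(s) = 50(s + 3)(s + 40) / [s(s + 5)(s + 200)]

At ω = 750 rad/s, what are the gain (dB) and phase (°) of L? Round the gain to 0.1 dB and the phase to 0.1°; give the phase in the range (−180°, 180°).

At s = jω = j750:
zero (s+3): 3 + j750 → |·| = √(3²+750²) = √562509 ≈ 750.01, ∠ = arctan(750/3) ≈ 89.77°
zero (s+40): 40 + j750 → |·| = √(40²+750²) = √564100 ≈ 751.07, ∠ = arctan(750/40) ≈ 86.95°
pole (s+5): 5 + j750 → |·| = √(5²+750²) = √562525 ≈ 750.02, ∠ = arctan(750/5) ≈ 89.62°
pole (s+200): 200 + j750 → |·| = √(200²+750²) = √602500 ≈ 776.21, ∠ = arctan(750/200) ≈ 75.07°
pole at origin: |s| = 750, ∠ = 90.00° (in denominator)
|L| = 50 · 5.6331e+05 / 4.3663e+08 ≈ 0.064507
Gain = 20 log₁₀(0.064507) ≈ -23.81 dB
∠L = 176.72° − 254.69° = -77.97°

-23.8 dB, -78.0°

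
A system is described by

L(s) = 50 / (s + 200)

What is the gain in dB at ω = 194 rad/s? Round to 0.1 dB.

-14.9 dB

At s = jω = j194:
pole (s+200): 200 + j194 → |·| = √(200²+194²) = √77636 ≈ 278.63, ∠ = arctan(194/200) ≈ 44.13°
|L| = 50 / 278.63 ≈ 0.17945
Gain = 20 log₁₀(0.17945) ≈ -14.92 dB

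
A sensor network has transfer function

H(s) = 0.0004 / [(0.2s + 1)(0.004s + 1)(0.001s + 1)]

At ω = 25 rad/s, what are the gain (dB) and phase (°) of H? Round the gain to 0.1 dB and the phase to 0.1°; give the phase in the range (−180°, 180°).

-82.2 dB, -85.8°

At ω = 25 rad/s:
pole (1 + j25·0.2) = 1 + j5 → |·| ≈ 5.099, ∠ ≈ 78.69°
pole (1 + j25·0.004) = 1 + j0.1 → |·| ≈ 1.005, ∠ ≈ 5.71°
pole (1 + j25·0.001) = 1 + j0.025 → |·| ≈ 1.0003, ∠ ≈ 1.43°
|H| = 0.0004 · 1 / (5.099 · 1.005 · 1.0003) ≈ 7.8033e-05
Gain = 20 log₁₀(7.8033e-05) ≈ -82.15 dB
∠H = (0°) − (78.69° + 5.71° + 1.43°) = -85.83°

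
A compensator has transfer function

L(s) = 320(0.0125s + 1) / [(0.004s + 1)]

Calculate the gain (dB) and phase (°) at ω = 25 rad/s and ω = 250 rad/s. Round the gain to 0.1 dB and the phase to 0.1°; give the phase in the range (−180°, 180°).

At ω = 25 rad/s:
zero (1 + j25·0.0125) = 1 + j0.3125 → |·| ≈ 1.0477, ∠ ≈ 17.35°
pole (1 + j25·0.004) = 1 + j0.1 → |·| ≈ 1.005, ∠ ≈ 5.71°
|L| = 320 · 1.0477 / (1.005) ≈ 333.6
Gain = 20 log₁₀(333.6) ≈ 50.46 dB
∠L = (17.35°) − (5.71°) = 11.64°

At ω = 250 rad/s:
zero (1 + j250·0.0125) = 1 + j3.125 → |·| ≈ 3.2811, ∠ ≈ 72.26°
pole (1 + j250·0.004) = 1 + j1 → |·| ≈ 1.4142, ∠ ≈ 45.00°
|L| = 320 · 3.2811 / (1.4142) ≈ 742.44
Gain = 20 log₁₀(742.44) ≈ 57.41 dB
∠L = (72.26°) − (45.00°) = 27.26°

ω = 25: 50.5 dB, 11.6°; ω = 250: 57.4 dB, 27.3°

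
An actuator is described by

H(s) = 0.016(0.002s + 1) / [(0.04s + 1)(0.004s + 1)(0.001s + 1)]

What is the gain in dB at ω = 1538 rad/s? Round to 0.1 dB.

At ω = 1538 rad/s:
zero (1 + j1538·0.002) = 1 + j3.076 → |·| ≈ 3.2345, ∠ ≈ 71.99°
pole (1 + j1538·0.04) = 1 + j61.52 → |·| ≈ 61.528, ∠ ≈ 89.07°
pole (1 + j1538·0.004) = 1 + j6.152 → |·| ≈ 6.2327, ∠ ≈ 80.77°
pole (1 + j1538·0.001) = 1 + j1.538 → |·| ≈ 1.8345, ∠ ≈ 56.97°
|H| = 0.016 · 3.2345 / (61.528 · 6.2327 · 1.8345) ≈ 7.3563e-05
Gain = 20 log₁₀(7.3563e-05) ≈ -82.67 dB

-82.7 dB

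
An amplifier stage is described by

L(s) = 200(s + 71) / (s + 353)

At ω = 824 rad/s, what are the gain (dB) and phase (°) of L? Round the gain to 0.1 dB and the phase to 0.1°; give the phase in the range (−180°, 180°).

45.3 dB, 18.3°

At s = jω = j824:
zero (s+71): 71 + j824 → |·| = √(71²+824²) = √684017 ≈ 827.05, ∠ = arctan(824/71) ≈ 85.08°
pole (s+353): 353 + j824 → |·| = √(353²+824²) = √803585 ≈ 896.43, ∠ = arctan(824/353) ≈ 66.81°
|L| = 200 · 827.05 / 896.43 ≈ 184.52
Gain = 20 log₁₀(184.52) ≈ 45.32 dB
∠L = 85.08° − 66.81° = 18.27°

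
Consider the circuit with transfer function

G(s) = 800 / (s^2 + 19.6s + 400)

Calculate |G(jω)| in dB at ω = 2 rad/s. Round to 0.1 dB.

At s = jω = j2:
quadratic: (j2)² + 19.6·j2 + 400 = 396 + j39.2 → |·| ≈ 397.94, ∠ ≈ 5.65°
|G| = 800 / 397.94 ≈ 2.0104
Gain = 20 log₁₀(2.0104) ≈ 6.07 dB

6.1 dB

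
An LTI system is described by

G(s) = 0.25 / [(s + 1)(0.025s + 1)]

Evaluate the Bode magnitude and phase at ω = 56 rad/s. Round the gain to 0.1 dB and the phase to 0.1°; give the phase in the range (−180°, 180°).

-51.7 dB, -143.4°

At ω = 56 rad/s:
pole (1 + j56·1) = 1 + j56 → |·| ≈ 56.009, ∠ ≈ 88.98°
pole (1 + j56·0.025) = 1 + j1.4 → |·| ≈ 1.7205, ∠ ≈ 54.46°
|G| = 0.25 · 1 / (56.009 · 1.7205) ≈ 0.0025943
Gain = 20 log₁₀(0.0025943) ≈ -51.72 dB
∠G = (0°) − (88.98° + 54.46°) = -143.44°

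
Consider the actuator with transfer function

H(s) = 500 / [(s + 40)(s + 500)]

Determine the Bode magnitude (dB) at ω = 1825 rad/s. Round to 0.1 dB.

At s = jω = j1825:
pole (s+40): 40 + j1825 → |·| = √(40²+1825²) = √3332225 ≈ 1825.4, ∠ = arctan(1825/40) ≈ 88.74°
pole (s+500): 500 + j1825 → |·| = √(500²+1825²) = √3580625 ≈ 1892.3, ∠ = arctan(1825/500) ≈ 74.68°
|H| = 500 / 3.4542e+06 ≈ 0.00014475
Gain = 20 log₁₀(0.00014475) ≈ -76.79 dB

-76.8 dB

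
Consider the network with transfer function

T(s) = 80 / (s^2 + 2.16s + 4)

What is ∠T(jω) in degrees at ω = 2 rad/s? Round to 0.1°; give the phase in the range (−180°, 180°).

At s = jω = j2:
quadratic: (j2)² + 2.16·j2 + 4 = 0 + j4.32 → |·| ≈ 4.32, ∠ ≈ 90.00°
∠T = 0.00° − 90.00° = -90.00°

-90.0°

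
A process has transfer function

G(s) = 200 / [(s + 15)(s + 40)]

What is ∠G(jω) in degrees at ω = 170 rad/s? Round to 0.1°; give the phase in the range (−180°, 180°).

-161.7°

At s = jω = j170:
pole (s+15): 15 + j170 → |·| = √(15²+170²) = √29125 ≈ 170.66, ∠ = arctan(170/15) ≈ 84.96°
pole (s+40): 40 + j170 → |·| = √(40²+170²) = √30500 ≈ 174.64, ∠ = arctan(170/40) ≈ 76.76°
∠G = 0.00° − 161.72° = -161.72°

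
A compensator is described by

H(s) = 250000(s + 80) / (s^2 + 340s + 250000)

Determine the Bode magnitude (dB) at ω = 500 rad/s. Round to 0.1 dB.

At s = jω = j500:
zero (s+80): 80 + j500 → |·| = √(80²+500²) = √256400 ≈ 506.36, ∠ = arctan(500/80) ≈ 80.91°
quadratic: (j500)² + 340·j500 + 250000 = 0 + j170000 → |·| ≈ 1.7e+05, ∠ ≈ 90.00°
|H| = 250000 · 506.36 / 1.7e+05 ≈ 744.65
Gain = 20 log₁₀(744.65) ≈ 57.44 dB

57.4 dB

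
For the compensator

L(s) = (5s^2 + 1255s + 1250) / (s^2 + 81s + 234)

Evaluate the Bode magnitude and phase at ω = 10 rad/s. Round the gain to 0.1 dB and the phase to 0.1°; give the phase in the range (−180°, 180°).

Substitute s = j10:
Numerator: 5(j10)^2 + 1255(j10) + 1250 = 750 + j12550
Denominator: (j10)^2 + 81(j10) + 234 = 134 + j810
|N| = √(750² + 12550²) ≈ 12572, ∠N ≈ 86.58°
|D| = √(134² + 810²) ≈ 821.01, ∠D ≈ 80.61°
|L| = 12572 / 821.01 ≈ 15.313
Gain = 20 log₁₀(15.313) ≈ 23.70 dB
∠L = 86.58° − 80.61° = 5.97°

23.7 dB, 6.0°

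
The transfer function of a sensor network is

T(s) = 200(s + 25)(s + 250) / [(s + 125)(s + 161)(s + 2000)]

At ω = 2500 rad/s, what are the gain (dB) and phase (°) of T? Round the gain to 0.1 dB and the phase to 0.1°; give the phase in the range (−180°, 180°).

-24.1 dB, -51.1°

At s = jω = j2500:
zero (s+25): 25 + j2500 → |·| = √(25²+2500²) = √6250625 ≈ 2500.1, ∠ = arctan(2500/25) ≈ 89.43°
zero (s+250): 250 + j2500 → |·| = √(250²+2500²) = √6312500 ≈ 2512.5, ∠ = arctan(2500/250) ≈ 84.29°
pole (s+125): 125 + j2500 → |·| = √(125²+2500²) = √6265625 ≈ 2503.1, ∠ = arctan(2500/125) ≈ 87.14°
pole (s+161): 161 + j2500 → |·| = √(161²+2500²) = √6275921 ≈ 2505.2, ∠ = arctan(2500/161) ≈ 86.32°
pole (s+2000): 2000 + j2500 → |·| = √(2000²+2500²) = √10250000 ≈ 3201.6, ∠ = arctan(2500/2000) ≈ 51.34°
|T| = 200 · 6.2815e+06 / 2.0076e+10 ≈ 0.062577
Gain = 20 log₁₀(0.062577) ≈ -24.07 dB
∠T = 173.72° − 224.80° = -51.08°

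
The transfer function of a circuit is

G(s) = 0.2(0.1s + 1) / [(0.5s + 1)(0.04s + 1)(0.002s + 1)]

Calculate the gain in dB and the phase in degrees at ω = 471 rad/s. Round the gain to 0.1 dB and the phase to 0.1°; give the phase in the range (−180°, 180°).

At ω = 471 rad/s:
zero (1 + j471·0.1) = 1 + j47.1 → |·| ≈ 47.111, ∠ ≈ 88.78°
pole (1 + j471·0.5) = 1 + j235.5 → |·| ≈ 235.5, ∠ ≈ 89.76°
pole (1 + j471·0.04) = 1 + j18.84 → |·| ≈ 18.867, ∠ ≈ 86.96°
pole (1 + j471·0.002) = 1 + j0.942 → |·| ≈ 1.3738, ∠ ≈ 43.29°
|G| = 0.2 · 47.111 / (235.5 · 18.867 · 1.3738) ≈ 0.0015436
Gain = 20 log₁₀(0.0015436) ≈ -56.23 dB
∠G = (88.78°) − (89.76° + 86.96° + 43.29°) = -131.23°

-56.2 dB, -131.2°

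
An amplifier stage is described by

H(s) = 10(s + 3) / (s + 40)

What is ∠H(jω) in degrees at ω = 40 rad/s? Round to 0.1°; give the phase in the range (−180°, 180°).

At s = jω = j40:
zero (s+3): 3 + j40 → |·| = √(3²+40²) = √1609 ≈ 40.112, ∠ = arctan(40/3) ≈ 85.71°
pole (s+40): 40 + j40 → |·| = √(40²+40²) = √3200 ≈ 56.569, ∠ = arctan(40/40) ≈ 45.00°
∠H = 85.71° − 45.00° = 40.71°

40.7°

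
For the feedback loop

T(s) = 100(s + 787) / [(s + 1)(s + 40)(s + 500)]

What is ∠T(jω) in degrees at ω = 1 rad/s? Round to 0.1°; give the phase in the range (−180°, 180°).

-46.5°

At s = jω = j1:
zero (s+787): 787 + j1 → |·| = √(787²+1²) = √619370 ≈ 787, ∠ = arctan(1/787) ≈ 0.07°
pole (s+1): 1 + j1 → |·| = √(1²+1²) = √2 ≈ 1.4142, ∠ = arctan(1/1) ≈ 45.00°
pole (s+40): 40 + j1 → |·| = √(40²+1²) = √1601 ≈ 40.012, ∠ = arctan(1/40) ≈ 1.43°
pole (s+500): 500 + j1 → |·| = √(500²+1²) = √250001 ≈ 500, ∠ = arctan(1/500) ≈ 0.11°
∠T = 0.07° − 46.54° = -46.47°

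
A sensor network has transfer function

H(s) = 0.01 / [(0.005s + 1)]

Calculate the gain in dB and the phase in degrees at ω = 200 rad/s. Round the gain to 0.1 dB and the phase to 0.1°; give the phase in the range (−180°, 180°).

-43.0 dB, -45.0°

At ω = 200 rad/s:
pole (1 + j200·0.005) = 1 + j1 → |·| ≈ 1.4142, ∠ ≈ 45.00°
|H| = 0.01 · 1 / (1.4142) ≈ 0.0070711
Gain = 20 log₁₀(0.0070711) ≈ -43.01 dB
∠H = (0°) − (45.00°) = -45.00°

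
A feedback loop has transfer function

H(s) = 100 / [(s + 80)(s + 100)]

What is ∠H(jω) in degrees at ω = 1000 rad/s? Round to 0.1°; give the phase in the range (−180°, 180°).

At s = jω = j1000:
pole (s+80): 80 + j1000 → |·| = √(80²+1000²) = √1006400 ≈ 1003.2, ∠ = arctan(1000/80) ≈ 85.43°
pole (s+100): 100 + j1000 → |·| = √(100²+1000²) = √1010000 ≈ 1005, ∠ = arctan(1000/100) ≈ 84.29°
∠H = 0.00° − 169.72° = -169.72°

-169.7°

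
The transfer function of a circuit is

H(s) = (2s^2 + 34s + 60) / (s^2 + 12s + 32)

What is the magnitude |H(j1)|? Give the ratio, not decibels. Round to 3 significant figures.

Substitute s = j1:
Numerator: 2(j1)^2 + 34(j1) + 60 = 58 + j34
Denominator: (j1)^2 + 12(j1) + 32 = 31 + j12
|N| = √(58² + 34²) ≈ 67.231, ∠N ≈ 30.38°
|D| = √(31² + 12²) ≈ 33.242, ∠D ≈ 21.16°
|H| = 67.231 / 33.242 ≈ 2.0225

2.02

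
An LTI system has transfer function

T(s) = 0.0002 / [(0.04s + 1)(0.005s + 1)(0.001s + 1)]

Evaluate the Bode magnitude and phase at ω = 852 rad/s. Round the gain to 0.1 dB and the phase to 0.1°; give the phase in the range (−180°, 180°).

At ω = 852 rad/s:
pole (1 + j852·0.04) = 1 + j34.08 → |·| ≈ 34.095, ∠ ≈ 88.32°
pole (1 + j852·0.005) = 1 + j4.26 → |·| ≈ 4.3758, ∠ ≈ 76.79°
pole (1 + j852·0.001) = 1 + j0.852 → |·| ≈ 1.3137, ∠ ≈ 40.43°
|T| = 0.0002 · 1 / (34.095 · 4.3758 · 1.3137) ≈ 1.0204e-06
Gain = 20 log₁₀(1.0204e-06) ≈ -119.82 dB
∠T = (0°) − (88.32° + 76.79° + 40.43°) = -205.54° ≡ 154.46° (principal value)

-119.8 dB, 154.5°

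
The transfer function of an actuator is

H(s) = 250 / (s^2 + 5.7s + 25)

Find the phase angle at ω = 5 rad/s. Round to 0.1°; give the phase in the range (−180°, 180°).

At s = jω = j5:
quadratic: (j5)² + 5.7·j5 + 25 = 0 + j28.5 → |·| ≈ 28.5, ∠ ≈ 90.00°
∠H = 0.00° − 90.00° = -90.00°

-90.0°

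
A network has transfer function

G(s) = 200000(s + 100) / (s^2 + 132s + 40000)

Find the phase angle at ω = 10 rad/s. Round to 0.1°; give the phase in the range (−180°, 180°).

3.8°

At s = jω = j10:
zero (s+100): 100 + j10 → |·| = √(100²+10²) = √10100 ≈ 100.5, ∠ = arctan(10/100) ≈ 5.71°
quadratic: (j10)² + 132·j10 + 40000 = 39900 + j1320 → |·| ≈ 39922, ∠ ≈ 1.89°
∠G = 5.71° − 1.89° = 3.82°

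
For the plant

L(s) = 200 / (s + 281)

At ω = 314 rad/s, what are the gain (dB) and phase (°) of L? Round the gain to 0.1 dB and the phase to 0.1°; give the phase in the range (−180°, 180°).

-6.5 dB, -48.2°

At s = jω = j314:
pole (s+281): 281 + j314 → |·| = √(281²+314²) = √177557 ≈ 421.38, ∠ = arctan(314/281) ≈ 48.17°
|L| = 200 / 421.38 ≈ 0.47463
Gain = 20 log₁₀(0.47463) ≈ -6.47 dB
∠L = 0.00° − 48.17° = -48.17°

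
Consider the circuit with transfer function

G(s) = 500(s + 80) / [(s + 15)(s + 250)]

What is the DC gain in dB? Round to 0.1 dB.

20.6 dB

G(0) = 500·80 / (15·250) ≈ 10.667
20 log₁₀(10.667) ≈ 20.56 dB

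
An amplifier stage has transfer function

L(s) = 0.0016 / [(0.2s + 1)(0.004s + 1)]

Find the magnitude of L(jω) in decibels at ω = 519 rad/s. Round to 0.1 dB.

-103.5 dB

At ω = 519 rad/s:
pole (1 + j519·0.2) = 1 + j103.8 → |·| ≈ 103.8, ∠ ≈ 89.45°
pole (1 + j519·0.004) = 1 + j2.076 → |·| ≈ 2.3043, ∠ ≈ 64.28°
|L| = 0.0016 · 1 / (103.8 · 2.3043) ≈ 6.6893e-06
Gain = 20 log₁₀(6.6893e-06) ≈ -103.49 dB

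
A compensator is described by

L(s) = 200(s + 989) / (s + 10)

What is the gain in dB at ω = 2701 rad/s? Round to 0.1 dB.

At s = jω = j2701:
zero (s+989): 989 + j2701 → |·| = √(989²+2701²) = √8273522 ≈ 2876.4, ∠ = arctan(2701/989) ≈ 69.89°
pole (s+10): 10 + j2701 → |·| = √(10²+2701²) = √7295501 ≈ 2701, ∠ = arctan(2701/10) ≈ 89.79°
|L| = 200 · 2876.4 / 2701 ≈ 212.99
Gain = 20 log₁₀(212.99) ≈ 46.57 dB

46.6 dB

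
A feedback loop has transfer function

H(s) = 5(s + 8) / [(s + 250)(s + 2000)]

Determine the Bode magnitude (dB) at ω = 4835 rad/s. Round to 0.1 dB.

-60.4 dB

At s = jω = j4835:
zero (s+8): 8 + j4835 → |·| = √(8²+4835²) = √23377289 ≈ 4835, ∠ = arctan(4835/8) ≈ 89.91°
pole (s+250): 250 + j4835 → |·| = √(250²+4835²) = √23439725 ≈ 4841.5, ∠ = arctan(4835/250) ≈ 87.04°
pole (s+2000): 2000 + j4835 → |·| = √(2000²+4835²) = √27377225 ≈ 5232.3, ∠ = arctan(4835/2000) ≈ 67.53°
|H| = 5 · 4835 / 2.5332e+07 ≈ 0.00095433
Gain = 20 log₁₀(0.00095433) ≈ -60.41 dB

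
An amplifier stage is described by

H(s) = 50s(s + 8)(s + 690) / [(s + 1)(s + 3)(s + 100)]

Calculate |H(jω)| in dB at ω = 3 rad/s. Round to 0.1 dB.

56.4 dB

At s = jω = j3:
zero (s+8): 8 + j3 → |·| = √(8²+3²) = √73 ≈ 8.544, ∠ = arctan(3/8) ≈ 20.56°
zero (s+690): 690 + j3 → |·| = √(690²+3²) = √476109 ≈ 690.01, ∠ = arctan(3/690) ≈ 0.25°
zero at origin: s = j3 → |·| = 3, ∠ = 90.00°
pole (s+1): 1 + j3 → |·| = √(1²+3²) = √10 ≈ 3.1623, ∠ = arctan(3/1) ≈ 71.57°
pole (s+3): 3 + j3 → |·| = √(3²+3²) = √18 ≈ 4.2426, ∠ = arctan(3/3) ≈ 45.00°
pole (s+100): 100 + j3 → |·| = √(100²+3²) = √10009 ≈ 100.04, ∠ = arctan(3/100) ≈ 1.72°
|H| = 50 · 17686 / 1342.2 ≈ 658.84
Gain = 20 log₁₀(658.84) ≈ 56.38 dB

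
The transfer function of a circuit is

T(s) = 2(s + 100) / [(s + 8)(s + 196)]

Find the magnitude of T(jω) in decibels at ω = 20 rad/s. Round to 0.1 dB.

At s = jω = j20:
zero (s+100): 100 + j20 → |·| = √(100²+20²) = √10400 ≈ 101.98, ∠ = arctan(20/100) ≈ 11.31°
pole (s+8): 8 + j20 → |·| = √(8²+20²) = √464 ≈ 21.541, ∠ = arctan(20/8) ≈ 68.20°
pole (s+196): 196 + j20 → |·| = √(196²+20²) = √38816 ≈ 197.02, ∠ = arctan(20/196) ≈ 5.83°
|T| = 2 · 101.98 / 4244 ≈ 0.048058
Gain = 20 log₁₀(0.048058) ≈ -26.36 dB

-26.4 dB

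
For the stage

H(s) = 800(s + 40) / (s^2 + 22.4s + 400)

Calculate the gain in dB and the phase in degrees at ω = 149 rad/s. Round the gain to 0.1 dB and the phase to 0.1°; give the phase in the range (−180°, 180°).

At s = jω = j149:
zero (s+40): 40 + j149 → |·| = √(40²+149²) = √23801 ≈ 154.28, ∠ = arctan(149/40) ≈ 74.97°
quadratic: (j149)² + 22.4·j149 + 400 = -21801 + j3337.6 → |·| ≈ 22055, ∠ ≈ 171.30°
|H| = 800 · 154.28 / 22055 ≈ 5.5962
Gain = 20 log₁₀(5.5962) ≈ 14.96 dB
∠H = 74.97° − 171.30° = -96.33°

15.0 dB, -96.3°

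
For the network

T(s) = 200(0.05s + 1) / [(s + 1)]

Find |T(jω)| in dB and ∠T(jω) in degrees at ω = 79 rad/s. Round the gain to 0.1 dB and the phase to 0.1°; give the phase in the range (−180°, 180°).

At ω = 79 rad/s:
zero (1 + j79·0.05) = 1 + j3.95 → |·| ≈ 4.0746, ∠ ≈ 75.79°
pole (1 + j79·1) = 1 + j79 → |·| ≈ 79.006, ∠ ≈ 89.27°
|T| = 200 · 4.0746 / (79.006) ≈ 10.315
Gain = 20 log₁₀(10.315) ≈ 20.27 dB
∠T = (75.79°) − (89.27°) = -13.48°

20.3 dB, -13.5°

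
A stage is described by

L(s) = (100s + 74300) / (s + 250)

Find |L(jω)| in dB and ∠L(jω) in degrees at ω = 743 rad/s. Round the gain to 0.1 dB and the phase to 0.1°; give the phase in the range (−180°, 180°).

42.5 dB, -26.4°

Substitute s = j743:
Numerator: 100(j743) + 74300 = 74300 + j74300
Denominator: (j743) + 250 = 250 + j743
|N| = √(74300² + 74300²) ≈ 1.0508e+05, ∠N ≈ 45.00°
|D| = √(250² + 743²) ≈ 783.93, ∠D ≈ 71.40°
|L| = 1.0508e+05 / 783.93 ≈ 134.04
Gain = 20 log₁₀(134.04) ≈ 42.54 dB
∠L = 45.00° − 71.40° = -26.40°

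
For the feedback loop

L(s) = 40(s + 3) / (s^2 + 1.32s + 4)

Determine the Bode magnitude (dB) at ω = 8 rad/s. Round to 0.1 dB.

15.0 dB

At s = jω = j8:
zero (s+3): 3 + j8 → |·| = √(3²+8²) = √73 ≈ 8.544, ∠ = arctan(8/3) ≈ 69.44°
quadratic: (j8)² + 1.32·j8 + 4 = -60 + j10.56 → |·| ≈ 60.922, ∠ ≈ 170.02°
|L| = 40 · 8.544 / 60.922 ≈ 5.6098
Gain = 20 log₁₀(5.6098) ≈ 14.98 dB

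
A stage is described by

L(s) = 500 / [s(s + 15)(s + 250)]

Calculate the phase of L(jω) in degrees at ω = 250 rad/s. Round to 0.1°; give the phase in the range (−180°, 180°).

138.4°

At s = jω = j250:
pole (s+15): 15 + j250 → |·| = √(15²+250²) = √62725 ≈ 250.45, ∠ = arctan(250/15) ≈ 86.57°
pole (s+250): 250 + j250 → |·| = √(250²+250²) = √125000 ≈ 353.55, ∠ = arctan(250/250) ≈ 45.00°
pole at origin: |s| = 250, ∠ = 90.00° (in denominator)
∠L = 0.00° − 221.57° = -221.57° ≡ 138.43° (principal value)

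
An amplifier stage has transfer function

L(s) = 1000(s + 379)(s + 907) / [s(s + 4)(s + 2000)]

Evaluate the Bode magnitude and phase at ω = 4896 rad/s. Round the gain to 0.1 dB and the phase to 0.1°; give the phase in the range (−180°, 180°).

-14.3 dB, -82.7°

At s = jω = j4896:
zero (s+379): 379 + j4896 → |·| = √(379²+4896²) = √24114457 ≈ 4910.6, ∠ = arctan(4896/379) ≈ 85.57°
zero (s+907): 907 + j4896 → |·| = √(907²+4896²) = √24793465 ≈ 4979.3, ∠ = arctan(4896/907) ≈ 79.50°
pole (s+4): 4 + j4896 → |·| = √(4²+4896²) = √23970832 ≈ 4896, ∠ = arctan(4896/4) ≈ 89.95°
pole (s+2000): 2000 + j4896 → |·| = √(2000²+4896²) = √27970816 ≈ 5288.7, ∠ = arctan(4896/2000) ≈ 67.78°
pole at origin: |s| = 4896, ∠ = 90.00° (in denominator)
|L| = 1000 · 2.4451e+07 / 1.2677e+11 ≈ 0.19288
Gain = 20 log₁₀(0.19288) ≈ -14.29 dB
∠L = 165.07° − 247.73° = -82.66°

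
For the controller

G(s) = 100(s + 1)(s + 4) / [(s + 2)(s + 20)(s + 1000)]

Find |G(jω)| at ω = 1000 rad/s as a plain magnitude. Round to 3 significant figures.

At s = jω = j1000:
zero (s+1): 1 + j1000 → |·| = √(1²+1000²) = √1000001 ≈ 1000, ∠ = arctan(1000/1) ≈ 89.94°
zero (s+4): 4 + j1000 → |·| = √(4²+1000²) = √1000016 ≈ 1000, ∠ = arctan(1000/4) ≈ 89.77°
pole (s+2): 2 + j1000 → |·| = √(2²+1000²) = √1000004 ≈ 1000, ∠ = arctan(1000/2) ≈ 89.89°
pole (s+20): 20 + j1000 → |·| = √(20²+1000²) = √1000400 ≈ 1000.2, ∠ = arctan(1000/20) ≈ 88.85°
pole (s+1000): 1000 + j1000 → |·| = √(1000²+1000²) = √2000000 ≈ 1414.2, ∠ = arctan(1000/1000) ≈ 45.00°
|G| = 100 · 1e+06 / 1.4145e+09 ≈ 0.070696

0.0707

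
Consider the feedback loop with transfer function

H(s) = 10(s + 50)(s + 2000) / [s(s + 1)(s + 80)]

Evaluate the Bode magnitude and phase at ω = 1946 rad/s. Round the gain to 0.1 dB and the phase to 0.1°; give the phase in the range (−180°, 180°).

At s = jω = j1946:
zero (s+50): 50 + j1946 → |·| = √(50²+1946²) = √3789416 ≈ 1946.6, ∠ = arctan(1946/50) ≈ 88.53°
zero (s+2000): 2000 + j1946 → |·| = √(2000²+1946²) = √7786916 ≈ 2790.5, ∠ = arctan(1946/2000) ≈ 44.22°
pole (s+1): 1 + j1946 → |·| = √(1²+1946²) = √3786917 ≈ 1946, ∠ = arctan(1946/1) ≈ 89.97°
pole (s+80): 80 + j1946 → |·| = √(80²+1946²) = √3793316 ≈ 1947.6, ∠ = arctan(1946/80) ≈ 87.65°
pole at origin: |s| = 1946, ∠ = 90.00° (in denominator)
|H| = 10 · 5.432e+06 / 7.3754e+09 ≈ 0.007365
Gain = 20 log₁₀(0.007365) ≈ -42.66 dB
∠H = 132.75° − 267.62° = -134.87°

-42.7 dB, -134.9°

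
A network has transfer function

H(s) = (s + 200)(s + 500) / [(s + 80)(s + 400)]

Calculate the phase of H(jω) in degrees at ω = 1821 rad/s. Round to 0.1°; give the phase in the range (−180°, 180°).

-6.7°

At s = jω = j1821:
zero (s+200): 200 + j1821 → |·| = √(200²+1821²) = √3356041 ≈ 1832, ∠ = arctan(1821/200) ≈ 83.73°
zero (s+500): 500 + j1821 → |·| = √(500²+1821²) = √3566041 ≈ 1888.4, ∠ = arctan(1821/500) ≈ 74.65°
pole (s+80): 80 + j1821 → |·| = √(80²+1821²) = √3322441 ≈ 1822.8, ∠ = arctan(1821/80) ≈ 87.48°
pole (s+400): 400 + j1821 → |·| = √(400²+1821²) = √3476041 ≈ 1864.4, ∠ = arctan(1821/400) ≈ 77.61°
∠H = 158.38° − 165.09° = -6.71°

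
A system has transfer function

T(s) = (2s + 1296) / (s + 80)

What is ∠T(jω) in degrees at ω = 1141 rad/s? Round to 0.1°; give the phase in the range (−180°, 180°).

Substitute s = j1141:
Numerator: 2(j1141) + 1296 = 1296 + j2282
Denominator: (j1141) + 80 = 80 + j1141
|N| = √(1296² + 2282²) ≈ 2624.3, ∠N ≈ 60.41°
|D| = √(80² + 1141²) ≈ 1143.8, ∠D ≈ 85.99°
∠T = 60.41° − 85.99° = -25.58°

-25.6°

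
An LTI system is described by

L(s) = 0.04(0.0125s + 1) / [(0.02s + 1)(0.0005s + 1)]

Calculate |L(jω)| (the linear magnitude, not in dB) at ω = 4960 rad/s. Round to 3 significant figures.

At ω = 4960 rad/s:
zero (1 + j4960·0.0125) = 1 + j62 → |·| ≈ 62.008, ∠ ≈ 89.08°
pole (1 + j4960·0.02) = 1 + j99.2 → |·| ≈ 99.205, ∠ ≈ 89.42°
pole (1 + j4960·0.0005) = 1 + j2.48 → |·| ≈ 2.674, ∠ ≈ 68.04°
|L| = 0.04 · 62.008 / (99.205 · 2.674) ≈ 0.00935

0.00935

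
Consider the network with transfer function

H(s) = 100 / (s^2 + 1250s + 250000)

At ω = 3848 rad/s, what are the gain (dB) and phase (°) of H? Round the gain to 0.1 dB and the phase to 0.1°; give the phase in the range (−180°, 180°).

-103.7 dB, -161.7°

Substitute s = j3848:
Numerator: 100 = 100 + j0
Denominator: (j3848)^2 + 1250(j3848) + 250000 = -14557104 + j4810000
|N| = √(100² + 0²) ≈ 100, ∠N ≈ 0.00°
|D| = √(14557104² + 4810000²) ≈ 1.5331e+07, ∠D ≈ 161.72°
|H| = 100 / 1.5331e+07 ≈ 6.5227e-06
Gain = 20 log₁₀(6.5227e-06) ≈ -103.71 dB
∠H = 0.00° − 161.72° = -161.72°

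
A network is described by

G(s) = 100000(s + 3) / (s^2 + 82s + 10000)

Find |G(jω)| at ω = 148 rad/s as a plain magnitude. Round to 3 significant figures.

At s = jω = j148:
zero (s+3): 3 + j148 → |·| = √(3²+148²) = √21913 ≈ 148.03, ∠ = arctan(148/3) ≈ 88.84°
quadratic: (j148)² + 82·j148 + 10000 = -11904 + j12136 → |·| ≈ 17000, ∠ ≈ 134.45°
|G| = 100000 · 148.03 / 17000 ≈ 870.76

871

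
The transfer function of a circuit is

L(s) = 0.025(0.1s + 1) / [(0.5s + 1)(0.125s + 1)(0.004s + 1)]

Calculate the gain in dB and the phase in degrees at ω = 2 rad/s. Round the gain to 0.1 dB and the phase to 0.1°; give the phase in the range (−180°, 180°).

-35.1 dB, -48.2°

At ω = 2 rad/s:
zero (1 + j2·0.1) = 1 + j0.2 → |·| ≈ 1.0198, ∠ ≈ 11.31°
pole (1 + j2·0.5) = 1 + j1 → |·| ≈ 1.4142, ∠ ≈ 45.00°
pole (1 + j2·0.125) = 1 + j0.25 → |·| ≈ 1.0308, ∠ ≈ 14.04°
pole (1 + j2·0.004) = 1 + j0.008 → |·| ≈ 1, ∠ ≈ 0.46°
|L| = 0.025 · 1.0198 / (1.4142 · 1.0308 · 1) ≈ 0.017489
Gain = 20 log₁₀(0.017489) ≈ -35.14 dB
∠L = (11.31°) − (45.00° + 14.04° + 0.46°) = -48.19°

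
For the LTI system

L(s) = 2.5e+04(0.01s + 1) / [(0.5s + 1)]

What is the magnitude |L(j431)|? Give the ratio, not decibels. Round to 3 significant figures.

At ω = 431 rad/s:
zero (1 + j431·0.01) = 1 + j4.31 → |·| ≈ 4.4245, ∠ ≈ 76.94°
pole (1 + j431·0.5) = 1 + j215.5 → |·| ≈ 215.5, ∠ ≈ 89.73°
|L| = 2.5e+04 · 4.4245 / (215.5) ≈ 513.28

513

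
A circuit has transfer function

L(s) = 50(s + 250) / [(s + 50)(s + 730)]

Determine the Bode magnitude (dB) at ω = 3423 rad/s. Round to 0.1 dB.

At s = jω = j3423:
zero (s+250): 250 + j3423 → |·| = √(250²+3423²) = √11779429 ≈ 3432.1, ∠ = arctan(3423/250) ≈ 85.82°
pole (s+50): 50 + j3423 → |·| = √(50²+3423²) = √11719429 ≈ 3423.4, ∠ = arctan(3423/50) ≈ 89.16°
pole (s+730): 730 + j3423 → |·| = √(730²+3423²) = √12249829 ≈ 3500, ∠ = arctan(3423/730) ≈ 77.96°
|L| = 50 · 3432.1 / 1.1982e+07 ≈ 0.014322
Gain = 20 log₁₀(0.014322) ≈ -36.88 dB

-36.9 dB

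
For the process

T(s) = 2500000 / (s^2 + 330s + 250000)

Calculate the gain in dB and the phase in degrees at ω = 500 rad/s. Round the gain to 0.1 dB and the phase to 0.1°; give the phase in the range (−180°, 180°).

23.6 dB, -90.0°

At s = jω = j500:
quadratic: (j500)² + 330·j500 + 250000 = 0 + j165000 → |·| ≈ 1.65e+05, ∠ ≈ 90.00°
|T| = 2500000 / 1.65e+05 ≈ 15.152
Gain = 20 log₁₀(15.152) ≈ 23.61 dB
∠T = 0.00° − 90.00° = -90.00°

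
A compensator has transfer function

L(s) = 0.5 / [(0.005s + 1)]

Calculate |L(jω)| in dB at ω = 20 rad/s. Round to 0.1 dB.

At ω = 20 rad/s:
pole (1 + j20·0.005) = 1 + j0.1 → |·| ≈ 1.005, ∠ ≈ 5.71°
|L| = 0.5 · 1 / (1.005) ≈ 0.49751
Gain = 20 log₁₀(0.49751) ≈ -6.06 dB

-6.1 dB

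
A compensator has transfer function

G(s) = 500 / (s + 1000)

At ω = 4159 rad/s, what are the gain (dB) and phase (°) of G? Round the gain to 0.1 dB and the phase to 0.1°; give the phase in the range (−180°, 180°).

Substitute s = j4159:
Numerator: 500 = 500 + j0
Denominator: (j4159) + 1000 = 1000 + j4159
|N| = √(500² + 0²) ≈ 500, ∠N ≈ 0.00°
|D| = √(1000² + 4159²) ≈ 4277.5, ∠D ≈ 76.48°
|G| = 500 / 4277.5 ≈ 0.11689
Gain = 20 log₁₀(0.11689) ≈ -18.64 dB
∠G = 0.00° − 76.48° = -76.48°

-18.6 dB, -76.5°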